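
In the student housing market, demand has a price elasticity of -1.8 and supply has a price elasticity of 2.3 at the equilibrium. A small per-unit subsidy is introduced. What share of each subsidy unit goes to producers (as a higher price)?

Producer share = 18/41

For a small subsidy around the equilibrium, the benefit split depends on the relative slopes, which at a point are proportional to the elasticities.
Buyer share = εs/(εs + |εd|) = 2.3/(2.3 + 1.8) = 23/41; seller share = |εd|/(εs + |εd|) = 18/41.
So producers capture 18/41 of the subsidy.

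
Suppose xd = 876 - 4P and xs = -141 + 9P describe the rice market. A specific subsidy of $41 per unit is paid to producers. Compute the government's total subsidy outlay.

Government cost = 360636/13

Pre-subsidy: 876 - 4P = -141 + 9P gives P* = 1017/13, x* = 7320/13.
With the subsidy, sellers receive Ps = Pb + 41 for each unit, where Pb is the price buyers pay.
Supply in terms of Pb becomes xs = -141 + 9(Pb + 41) = 228 + 9Pb. Setting this equal to demand: 876 - 4Pb = 228 + 9Pb, so Pb = 648/13.
Sellers receive Ps = 648/13 + 41 = 1181/13; x' = 876 − 4·(648/13) = 8796/13.
Government outlay = subsidy × quantity = 41 × 8796/13 = 360636/13.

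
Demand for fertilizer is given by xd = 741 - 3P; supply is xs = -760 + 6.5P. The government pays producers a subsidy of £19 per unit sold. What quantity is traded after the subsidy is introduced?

x' = 306

Pre-subsidy: 741 - 3P = -760 + 6.5P gives P* = 158, x* = 267.
With the subsidy, sellers receive Ps = Pb + 19 for each unit, where Pb is the price buyers pay.
Supply in terms of Pb becomes xs = -760 + 6.5(Pb + 19) = -636.5 + 6.5Pb. Setting this equal to demand: 741 - 3Pb = -636.5 + 6.5Pb, so Pb = 145.
Sellers receive Ps = 145 + 19 = 164; x' = 741 − 3·145 = 306.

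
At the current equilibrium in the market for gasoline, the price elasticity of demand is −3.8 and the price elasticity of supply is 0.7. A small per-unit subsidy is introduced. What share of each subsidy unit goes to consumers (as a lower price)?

For a small subsidy around the equilibrium, the benefit split depends on the relative slopes, which at a point are proportional to the elasticities.
Buyer share = εs/(εs + |εd|) = 0.7/(0.7 + 3.8) = 7/45; seller share = |εd|/(εs + |εd|) = 38/45.

Consumer share = 7/45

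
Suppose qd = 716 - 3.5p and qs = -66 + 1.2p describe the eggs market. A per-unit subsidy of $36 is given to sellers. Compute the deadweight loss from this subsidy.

Pre-subsidy: 716 - 3.5p = -66 + 1.2p gives p* = 7820/47, q* = 6282/47.
With the subsidy, sellers receive ps = pb + 36 for each unit, where pb is the price buyers pay.
Supply in terms of pb becomes qs = -66 + 1.2(pb + 36) = -22.8 + 1.2pb. Setting this equal to demand: 716 - 3.5pb = -22.8 + 1.2pb, so pb = 7388/47.
Sellers receive ps = 7388/47 + 36 = 9080/47; q' = 716 − 3.5·(7388/47) = 7794/47.
The subsidy expands output by 7794/47 − 6282/47 = 1512/47 past the efficient level; on those units the gap between marginal cost and willingness to pay runs from 0 up to 36.
DWL = ½ × 36 × 1512/47 = 27216/47.

Deadweight loss = 27216/47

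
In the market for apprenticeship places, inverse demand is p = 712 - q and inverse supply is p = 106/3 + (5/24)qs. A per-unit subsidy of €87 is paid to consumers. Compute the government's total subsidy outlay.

Government cost = €54984

Pre-subsidy: 712 - q = 106/3 + (5/24)q gives q* = 560 and p* = 152.
With the rebate, buyers effectively pay pb = ps − 87, where ps is the price sellers receive.
On the curves, pb = 712 - q and ps = 106/3 + (5/24)q; the wedge ps − pb = 87 gives 106/3 + (5/24)q − (712 - q) = 87, so q' = 632.
Then pb = 712 − 1·632 = 80 and ps = 106/3 + (5/24)·632 = 167.
Government outlay = subsidy × quantity = 87 × 632 = 54984.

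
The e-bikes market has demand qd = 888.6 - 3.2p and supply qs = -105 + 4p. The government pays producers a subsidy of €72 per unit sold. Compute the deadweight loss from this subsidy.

Deadweight loss = €4608

Pre-subsidy: 888.6 - 3.2p = -105 + 4p gives p* = 138, q* = 447.
With the subsidy, sellers receive ps = pb + 72 for each unit, where pb is the price buyers pay.
Supply in terms of pb becomes qs = -105 + 4(pb + 72) = 183 + 4pb. Setting this equal to demand: 888.6 - 3.2pb = 183 + 4pb, so pb = 98.
Sellers receive ps = 98 + 72 = 170; q' = 888.6 − 3.2·98 = 575.
The subsidy expands output by 575 − 447 = 128 past the efficient level; on those units the gap between marginal cost and willingness to pay runs from 0 up to 72.
DWL = ½ × 72 × 128 = 4608.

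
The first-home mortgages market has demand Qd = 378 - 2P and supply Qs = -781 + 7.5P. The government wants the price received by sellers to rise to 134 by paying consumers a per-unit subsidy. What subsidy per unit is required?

Required subsidy s = 57 per unit

At a seller price of 134, quantity supplied is -781 + 7.5·134 = 224.
Buyers absorb 224 only when they pay Pb with 378 − 2·Pb = 224, i.e. Pb = 77.
s = Ps − Pb = 134 − 77 = 57.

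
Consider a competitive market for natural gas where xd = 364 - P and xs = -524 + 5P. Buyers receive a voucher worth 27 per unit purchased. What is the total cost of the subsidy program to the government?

Pre-subsidy: 364 - P = -524 + 5P gives P* = 148, x* = 216.
With the rebate, buyers effectively pay Pb = Ps − 27, where Ps is the price sellers receive.
Demand in terms of Ps becomes xd = 364 − 1(Ps − 27) = 391 - Ps. Setting this equal to supply: 391 - Ps = -524 + 5Ps, so Ps = 152.5.
Buyers pay Pb = 152.5 − 27 = 125.5; x' = -524 + 5·152.5 = 238.5.
Government outlay = subsidy × quantity = 27 × 238.5 = 6439.5.

Government cost = 6439.5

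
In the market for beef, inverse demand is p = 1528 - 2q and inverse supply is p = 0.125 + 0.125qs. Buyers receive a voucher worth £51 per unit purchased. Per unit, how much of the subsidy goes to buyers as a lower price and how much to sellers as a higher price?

Pre-subsidy: 1528 - 2q = 0.125 + 0.125q gives q* = 719 and p* = 90.
With the rebate, buyers effectively pay pb = ps − 51, where ps is the price sellers receive.
On the curves, pb = 1528 - 2q and ps = 0.125 + 0.125q; the wedge ps − pb = 51 gives 0.125 + 0.125q − (1528 - 2q) = 51, so q' = 743.
Then pb = 1528 − 2·743 = 42 and ps = 0.125 + 0.125·743 = 93.
Buyers' price falls by p* − pb = 90 − 42 = 48; sellers' price rises by ps − p* = 93 − 90 = 3.

Buyers gain £48 per unit; sellers gain £3 per unit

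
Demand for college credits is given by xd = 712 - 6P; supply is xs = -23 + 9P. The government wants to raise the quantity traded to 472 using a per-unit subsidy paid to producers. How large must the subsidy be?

Required subsidy s = 15 per unit

At x = 472, invert demand for the buyer price: Pb = (712 − 472)/6 = 40; invert supply for the seller price: Ps = (472 − (-23))/9 = 55.
The subsidy must fill the gap: s = Ps − Pb = 55 − 40 = 15.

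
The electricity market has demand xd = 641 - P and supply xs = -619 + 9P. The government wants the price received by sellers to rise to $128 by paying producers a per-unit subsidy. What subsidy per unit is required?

Required subsidy s = $20 per unit

At a seller price of 128, quantity supplied is -619 + 9·128 = 533.
Buyers absorb 533 only when they pay Pb with 641 − 1·Pb = 533, i.e. Pb = 108.
s = Ps − Pb = 128 − 108 = 20.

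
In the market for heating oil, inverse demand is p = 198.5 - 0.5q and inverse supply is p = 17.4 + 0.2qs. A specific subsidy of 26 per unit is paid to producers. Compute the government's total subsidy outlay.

Government cost = 53846/7

Pre-subsidy: 198.5 - 0.5q = 17.4 + 0.2q gives q* = 1811/7 and p* = 484/7.
With the subsidy, sellers receive ps = pb + 26 for each unit, where pb is the price buyers pay.
On the curves, pb = 198.5 - 0.5q and ps = 17.4 + 0.2q; the wedge ps − pb = 26 gives 17.4 + 0.2q − (198.5 - 0.5q) = 26, so q' = 2071/7.
Then pb = 198.5 − 0.5·(2071/7) = 354/7 and ps = 17.4 + 0.2·(2071/7) = 536/7.
Government outlay = subsidy × quantity = 26 × 2071/7 = 53846/7.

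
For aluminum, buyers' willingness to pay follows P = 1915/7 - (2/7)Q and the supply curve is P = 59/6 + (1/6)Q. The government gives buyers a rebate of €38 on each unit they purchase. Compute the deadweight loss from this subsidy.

Deadweight loss = €1596

Pre-subsidy: 1915/7 - (2/7)Q = 59/6 + (1/6)Q gives Q* = 583 and P* = 107.
With the rebate, buyers effectively pay Pb = Ps − 38, where Ps is the price sellers receive.
On the curves, Pb = 1915/7 - (2/7)Q and Ps = 59/6 + (1/6)Q; the wedge Ps − Pb = 38 gives 59/6 + (1/6)Q − (1915/7 - (2/7)Q) = 38, so Q' = 667.
Then Pb = 1915/7 − (2/7)·667 = 83 and Ps = 59/6 + (1/6)·667 = 121.
The subsidy expands output by 667 − 583 = 84 past the efficient level; on those units the gap between marginal cost and willingness to pay runs from 0 up to 38.
DWL = ½ × 38 × 84 = 1596.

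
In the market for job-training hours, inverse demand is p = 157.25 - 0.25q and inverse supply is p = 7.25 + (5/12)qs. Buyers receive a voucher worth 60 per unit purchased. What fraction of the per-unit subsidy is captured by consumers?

Consumer share = 0.375

Pre-subsidy: 157.25 - 0.25q = 7.25 + (5/12)q gives q* = 225 and p* = 101.
With the rebate, buyers effectively pay pb = ps − 60, where ps is the price sellers receive.
On the curves, pb = 157.25 - 0.25q and ps = 7.25 + (5/12)q; the wedge ps − pb = 60 gives 7.25 + (5/12)q − (157.25 - 0.25q) = 60, so q' = 315.
Then pb = 157.25 − 0.25·315 = 78.5 and ps = 7.25 + (5/12)·315 = 138.5.
Buyers' price falls by p* − pb = 101 − 78.5 = 22.5; sellers' price rises by ps − p* = 138.5 − 101 = 37.5.
So consumers capture 22.5/60 = 0.375 of each unit of subsidy.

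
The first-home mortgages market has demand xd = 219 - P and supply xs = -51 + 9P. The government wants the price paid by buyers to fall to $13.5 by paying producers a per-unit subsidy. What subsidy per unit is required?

Required subsidy s = $15 per unit

At a buyer price of 13.5, quantity demanded is 219 − 1·13.5 = 205.5.
Sellers supply 205.5 only when they receive Ps with -51 + 9·Ps = 205.5, i.e. Ps = 28.5.
s = Ps − Pb = 28.5 − 13.5 = 15.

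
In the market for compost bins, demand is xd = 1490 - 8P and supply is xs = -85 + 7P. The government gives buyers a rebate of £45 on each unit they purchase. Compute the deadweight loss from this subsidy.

Deadweight loss = £3780

Pre-subsidy: 1490 - 8P = -85 + 7P gives P* = 105, x* = 650.
With the rebate, buyers effectively pay Pb = Ps − 45, where Ps is the price sellers receive.
Demand in terms of Ps becomes xd = 1490 − 8(Ps − 45) = 1850 - 8Ps. Setting this equal to supply: 1850 - 8Ps = -85 + 7Ps, so Ps = 129.
Buyers pay Pb = 129 − 45 = 84; x' = -85 + 7·129 = 818.
The subsidy expands output by 818 − 650 = 168 past the efficient level; on those units the gap between marginal cost and willingness to pay runs from 0 up to 45.
DWL = ½ × 45 × 168 = 3780.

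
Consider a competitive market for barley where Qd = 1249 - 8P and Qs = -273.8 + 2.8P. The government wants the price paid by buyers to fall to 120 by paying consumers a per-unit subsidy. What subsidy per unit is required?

At a buyer price of 120, quantity demanded is 1249 − 8·120 = 289.
Sellers supply 289 only when they receive Ps with -273.8 + 2.8·Ps = 289, i.e. Ps = 201.
s = Ps − Pb = 201 − 120 = 81.

Required subsidy s = 81 per unit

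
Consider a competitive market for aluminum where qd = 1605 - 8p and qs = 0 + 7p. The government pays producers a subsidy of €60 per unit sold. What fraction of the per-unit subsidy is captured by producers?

Pre-subsidy: 1605 - 8p = 0 + 7p gives p* = 107, q* = 749.
With the subsidy, sellers receive ps = pb + 60 for each unit, where pb is the price buyers pay.
Supply in terms of pb becomes qs = 0 + 7(pb + 60) = 420 + 7pb. Setting this equal to demand: 1605 - 8pb = 420 + 7pb, so pb = 79.
Sellers receive ps = 79 + 60 = 139; q' = 1605 − 8·79 = 973.
Buyers' price falls by p* − pb = 107 − 79 = 28; sellers' price rises by ps − p* = 139 − 107 = 32.
So producers capture 32/60 = 8/15 of each unit of subsidy.

Producer share = 8/15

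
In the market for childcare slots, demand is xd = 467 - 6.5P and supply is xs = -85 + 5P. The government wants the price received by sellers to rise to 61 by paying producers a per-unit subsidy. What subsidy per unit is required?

At a seller price of 61, quantity supplied is -85 + 5·61 = 220.
Buyers absorb 220 only when they pay Pb with 467 − 6.5·Pb = 220, i.e. Pb = 38.
s = Ps − Pb = 61 − 38 = 23.

Required subsidy s = 23 per unit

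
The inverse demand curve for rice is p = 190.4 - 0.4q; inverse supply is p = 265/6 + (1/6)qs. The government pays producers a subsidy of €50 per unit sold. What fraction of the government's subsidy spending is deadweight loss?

Pre-subsidy: 190.4 - 0.4q = 265/6 + (1/6)q gives q* = 4387/17 and p* = 1482/17.
With the subsidy, sellers receive ps = pb + 50 for each unit, where pb is the price buyers pay.
On the curves, pb = 190.4 - 0.4q and ps = 265/6 + (1/6)q; the wedge ps − pb = 50 gives 265/6 + (1/6)q − (190.4 - 0.4q) = 50, so q' = 5887/17.
Then pb = 190.4 − 0.4·(5887/17) = 882/17 and ps = 265/6 + (1/6)·(5887/17) = 1732/17.
ΔCS = ½(4387/17 + 5887/17)(1482/17 − 882/17) = 3082200/289; ΔPS = ½(4387/17 + 5887/17)(1732/17 − 1482/17) = 1284250/289.
Government spending = 50 × 5887/17 = 294350/17.
DWL = ½ × 50 × (5887/17 − 4387/17) = 37500/17; fraction = (37500/17) / (294350/17) = 750/5887.

DWL / government spending = 750/5887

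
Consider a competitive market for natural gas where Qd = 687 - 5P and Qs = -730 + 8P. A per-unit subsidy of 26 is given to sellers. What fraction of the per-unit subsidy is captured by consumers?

Pre-subsidy: 687 - 5P = -730 + 8P gives P* = 109, Q* = 142.
With the subsidy, sellers receive Ps = Pb + 26 for each unit, where Pb is the price buyers pay.
Supply in terms of Pb becomes Qs = -730 + 8(Pb + 26) = -522 + 8Pb. Setting this equal to demand: 687 - 5Pb = -522 + 8Pb, so Pb = 93.
Sellers receive Ps = 93 + 26 = 119; Q' = 687 − 5·93 = 222.
Buyers' price falls by P* − Pb = 109 − 93 = 16; sellers' price rises by Ps − P* = 119 − 109 = 10.
So consumers capture 16/26 = 8/13 of each unit of subsidy.

Consumer share = 8/13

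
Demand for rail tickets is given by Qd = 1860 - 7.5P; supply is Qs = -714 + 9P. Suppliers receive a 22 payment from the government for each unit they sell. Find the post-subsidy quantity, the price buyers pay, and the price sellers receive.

Q' = 780; buyers pay 144; sellers receive 166

Pre-subsidy: 1860 - 7.5P = -714 + 9P gives P* = 156, Q* = 690.
With the subsidy, sellers receive Ps = Pb + 22 for each unit, where Pb is the price buyers pay.
Supply in terms of Pb becomes Qs = -714 + 9(Pb + 22) = -516 + 9Pb. Setting this equal to demand: 1860 - 7.5Pb = -516 + 9Pb, so Pb = 144.
Sellers receive Ps = 144 + 22 = 166; Q' = 1860 − 7.5·144 = 780.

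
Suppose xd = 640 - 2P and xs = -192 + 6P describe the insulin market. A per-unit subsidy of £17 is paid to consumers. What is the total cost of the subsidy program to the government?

Government cost = £7777.5

Pre-subsidy: 640 - 2P = -192 + 6P gives P* = 104, x* = 432.
With the rebate, buyers effectively pay Pb = Ps − 17, where Ps is the price sellers receive.
Demand in terms of Ps becomes xd = 640 − 2(Ps − 17) = 674 - 2Ps. Setting this equal to supply: 674 - 2Ps = -192 + 6Ps, so Ps = 108.25.
Buyers pay Pb = 108.25 − 17 = 91.25; x' = -192 + 6·108.25 = 457.5.
Government outlay = subsidy × quantity = 17 × 457.5 = 7777.5.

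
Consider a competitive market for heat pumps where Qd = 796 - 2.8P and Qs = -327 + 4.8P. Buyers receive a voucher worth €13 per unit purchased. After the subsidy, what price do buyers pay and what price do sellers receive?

Buyers pay 5303/38; sellers receive 5797/38

Pre-subsidy: 796 - 2.8P = -327 + 4.8P gives P* = 5615/38, Q* = 7263/19.
With the rebate, buyers effectively pay Pb = Ps − 13, where Ps is the price sellers receive.
Demand in terms of Ps becomes Qd = 796 − 2.8(Ps − 13) = 832.4 - 2.8Ps. Setting this equal to supply: 832.4 - 2.8Ps = -327 + 4.8Ps, so Ps = 5797/38.
Buyers pay Pb = 5797/38 − 13 = 5303/38; Q' = -327 + 4.8·(5797/38) = 38499/95.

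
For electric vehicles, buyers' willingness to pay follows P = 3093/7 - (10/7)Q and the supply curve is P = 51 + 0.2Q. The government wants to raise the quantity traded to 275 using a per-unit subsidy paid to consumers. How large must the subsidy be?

At Q = 275, from the demand curve buyers pay Pb = 3093/7 − (10/7)·275 = 49; from the supply curve sellers need Ps = 51 + 0.2·275 = 106.
The subsidy must fill the gap: s = Ps − Pb = 106 − 49 = 57.

Required subsidy s = 57 per unit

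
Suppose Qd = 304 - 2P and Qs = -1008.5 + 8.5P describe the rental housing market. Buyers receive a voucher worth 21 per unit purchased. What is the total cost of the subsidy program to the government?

Pre-subsidy: 304 - 2P = -1008.5 + 8.5P gives P* = 125, Q* = 54.
With the rebate, buyers effectively pay Pb = Ps − 21, where Ps is the price sellers receive.
Demand in terms of Ps becomes Qd = 304 − 2(Ps − 21) = 346 - 2Ps. Setting this equal to supply: 346 - 2Ps = -1008.5 + 8.5Ps, so Ps = 129.
Buyers pay Pb = 129 − 21 = 108; Q' = -1008.5 + 8.5·129 = 88.
Government outlay = subsidy × quantity = 21 × 88 = 1848.

Government cost = 1848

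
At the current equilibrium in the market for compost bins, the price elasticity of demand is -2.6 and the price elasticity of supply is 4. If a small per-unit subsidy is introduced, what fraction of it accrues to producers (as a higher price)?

Producer share = 13/33

For a small subsidy around the equilibrium, the benefit split depends on the relative slopes, which at a point are proportional to the elasticities.
Buyer share = εs/(εs + |εd|) = 4/(4 + 2.6) = 20/33; seller share = |εd|/(εs + |εd|) = 13/33.
So producers capture 13/33 of the subsidy.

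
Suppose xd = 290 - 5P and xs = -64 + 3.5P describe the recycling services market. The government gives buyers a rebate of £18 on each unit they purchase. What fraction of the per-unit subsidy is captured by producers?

Pre-subsidy: 290 - 5P = -64 + 3.5P gives P* = 708/17, x* = 1390/17.
With the rebate, buyers effectively pay Pb = Ps − 18, where Ps is the price sellers receive.
Demand in terms of Ps becomes xd = 290 − 5(Ps − 18) = 380 - 5Ps. Setting this equal to supply: 380 - 5Ps = -64 + 3.5Ps, so Ps = 888/17.
Buyers pay Pb = 888/17 − 18 = 582/17; x' = -64 + 3.5·(888/17) = 2020/17.
Buyers' price falls by P* − Pb = 708/17 − 582/17 = 126/17; sellers' price rises by Ps − P* = 888/17 − 708/17 = 180/17.
So producers capture (180/17)/18 = 10/17 of each unit of subsidy.

Producer share = 10/17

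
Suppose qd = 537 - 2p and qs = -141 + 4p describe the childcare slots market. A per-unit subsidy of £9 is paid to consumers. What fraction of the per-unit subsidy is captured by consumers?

Pre-subsidy: 537 - 2p = -141 + 4p gives p* = 113, q* = 311.
With the rebate, buyers effectively pay pb = ps − 9, where ps is the price sellers receive.
Demand in terms of ps becomes qd = 537 − 2(ps − 9) = 555 - 2ps. Setting this equal to supply: 555 - 2ps = -141 + 4ps, so ps = 116.
Buyers pay pb = 116 − 9 = 107; q' = -141 + 4·116 = 323.
Buyers' price falls by p* − pb = 113 − 107 = 6; sellers' price rises by ps − p* = 116 − 113 = 3.
So consumers capture 6/9 = 2/3 of each unit of subsidy.

Consumer share = 2/3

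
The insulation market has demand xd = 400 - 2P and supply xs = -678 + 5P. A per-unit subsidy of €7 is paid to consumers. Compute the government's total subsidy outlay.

Pre-subsidy: 400 - 2P = -678 + 5P gives P* = 154, x* = 92.
With the rebate, buyers effectively pay Pb = Ps − 7, where Ps is the price sellers receive.
Demand in terms of Ps becomes xd = 400 − 2(Ps − 7) = 414 - 2Ps. Setting this equal to supply: 414 - 2Ps = -678 + 5Ps, so Ps = 156.
Buyers pay Pb = 156 − 7 = 149; x' = -678 + 5·156 = 102.
Government outlay = subsidy × quantity = 7 × 102 = 714.

Government cost = €714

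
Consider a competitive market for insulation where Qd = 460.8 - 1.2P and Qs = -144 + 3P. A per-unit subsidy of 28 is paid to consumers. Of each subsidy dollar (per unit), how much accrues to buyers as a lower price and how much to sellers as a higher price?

Buyers gain 20 per unit; sellers gain 8 per unit

Pre-subsidy: 460.8 - 1.2P = -144 + 3P gives P* = 144, Q* = 288.
With the rebate, buyers effectively pay Pb = Ps − 28, where Ps is the price sellers receive.
Demand in terms of Ps becomes Qd = 460.8 − 1.2(Ps − 28) = 494.4 - 1.2Ps. Setting this equal to supply: 494.4 - 1.2Ps = -144 + 3Ps, so Ps = 152.
Buyers pay Pb = 152 − 28 = 124; Q' = -144 + 3·152 = 312.
Buyers' price falls by P* − Pb = 144 − 124 = 20; sellers' price rises by Ps − P* = 152 − 144 = 8.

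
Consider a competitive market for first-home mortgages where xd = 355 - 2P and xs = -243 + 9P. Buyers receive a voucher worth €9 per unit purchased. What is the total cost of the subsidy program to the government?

Government cost = €2349

Pre-subsidy: 355 - 2P = -243 + 9P gives P* = 598/11, x* = 2709/11.
With the rebate, buyers effectively pay Pb = Ps − 9, where Ps is the price sellers receive.
Demand in terms of Ps becomes xd = 355 − 2(Ps − 9) = 373 - 2Ps. Setting this equal to supply: 373 - 2Ps = -243 + 9Ps, so Ps = 56.
Buyers pay Pb = 56 − 9 = 47; x' = -243 + 9·56 = 261.
Government outlay = subsidy × quantity = 9 × 261 = 2349.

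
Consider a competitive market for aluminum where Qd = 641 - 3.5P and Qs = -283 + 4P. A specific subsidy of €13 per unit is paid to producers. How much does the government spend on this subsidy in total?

Pre-subsidy: 641 - 3.5P = -283 + 4P gives P* = 123.2, Q* = 209.8.
With the subsidy, sellers receive Ps = Pb + 13 for each unit, where Pb is the price buyers pay.
Supply in terms of Pb becomes Qs = -283 + 4(Pb + 13) = -231 + 4Pb. Setting this equal to demand: 641 - 3.5Pb = -231 + 4Pb, so Pb = 1744/15.
Sellers receive Ps = 1744/15 + 13 = 1939/15; Q' = 641 − 3.5·(1744/15) = 3511/15.
Government outlay = subsidy × quantity = 13 × 3511/15 = 45643/15.

Government cost = 45643/15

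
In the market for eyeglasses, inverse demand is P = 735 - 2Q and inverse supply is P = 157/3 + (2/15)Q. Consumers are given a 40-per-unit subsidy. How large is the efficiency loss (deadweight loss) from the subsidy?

Deadweight loss = 375

Pre-subsidy: 735 - 2Q = 157/3 + (2/15)Q gives Q* = 320 and P* = 95.
With the rebate, buyers effectively pay Pb = Ps − 40, where Ps is the price sellers receive.
On the curves, Pb = 735 - 2Q and Ps = 157/3 + (2/15)Q; the wedge Ps − Pb = 40 gives 157/3 + (2/15)Q − (735 - 2Q) = 40, so Q' = 338.75.
Then Pb = 735 − 2·338.75 = 57.5 and Ps = 157/3 + (2/15)·338.75 = 97.5.
The subsidy expands output by 338.75 − 320 = 18.75 past the efficient level; on those units the gap between marginal cost and willingness to pay runs from 0 up to 40.
DWL = ½ × 40 × 18.75 = 375.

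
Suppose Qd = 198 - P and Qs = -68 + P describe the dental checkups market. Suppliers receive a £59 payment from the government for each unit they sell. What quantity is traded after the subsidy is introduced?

Pre-subsidy: 198 - P = -68 + P gives P* = 133, Q* = 65.
With the subsidy, sellers receive Ps = Pb + 59 for each unit, where Pb is the price buyers pay.
Supply in terms of Pb becomes Qs = -68 + 1(Pb + 59) = -9 + Pb. Setting this equal to demand: 198 - Pb = -9 + Pb, so Pb = 103.5.
Sellers receive Ps = 103.5 + 59 = 162.5; Q' = 198 − 1·103.5 = 94.5.

Q' = 94.5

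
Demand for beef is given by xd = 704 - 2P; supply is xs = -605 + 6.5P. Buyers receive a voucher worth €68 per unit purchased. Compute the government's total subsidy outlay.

Pre-subsidy: 704 - 2P = -605 + 6.5P gives P* = 154, x* = 396.
With the rebate, buyers effectively pay Pb = Ps − 68, where Ps is the price sellers receive.
Demand in terms of Ps becomes xd = 704 − 2(Ps − 68) = 840 - 2Ps. Setting this equal to supply: 840 - 2Ps = -605 + 6.5Ps, so Ps = 170.
Buyers pay Pb = 170 − 68 = 102; x' = -605 + 6.5·170 = 500.
Government outlay = subsidy × quantity = 68 × 500 = 34000.

Government cost = €34000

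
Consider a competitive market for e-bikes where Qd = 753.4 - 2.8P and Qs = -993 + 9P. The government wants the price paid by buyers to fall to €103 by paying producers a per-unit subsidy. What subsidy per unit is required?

At a buyer price of 103, quantity demanded is 753.4 − 2.8·103 = 465.
Sellers supply 465 only when they receive Ps with -993 + 9·Ps = 465, i.e. Ps = 162.
s = Ps − Pb = 162 − 103 = 59.

Required subsidy s = €59 per unit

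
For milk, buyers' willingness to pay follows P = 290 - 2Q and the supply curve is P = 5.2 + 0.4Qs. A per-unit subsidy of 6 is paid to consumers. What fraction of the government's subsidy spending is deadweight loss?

Pre-subsidy: 290 - 2Q = 5.2 + 0.4Q gives Q* = 356/3 and P* = 158/3.
With the rebate, buyers effectively pay Pb = Ps − 6, where Ps is the price sellers receive.
On the curves, Pb = 290 - 2Q and Ps = 5.2 + 0.4Q; the wedge Ps − Pb = 6 gives 5.2 + 0.4Q − (290 - 2Q) = 6, so Q' = 727/6.
Then Pb = 290 − 2·(727/6) = 143/3 and Ps = 5.2 + 0.4·(727/6) = 161/3.
ΔCS = ½(356/3 + 727/6)(158/3 − 143/3) = 7195/12; ΔPS = ½(356/3 + 727/6)(161/3 − 158/3) = 1439/12.
Government spending = 6 × 727/6 = 727.
DWL = ½ × 6 × (727/6 − 356/3) = 7.5; fraction = 7.5 / 727 = 15/1454.

DWL / government spending = 15/1454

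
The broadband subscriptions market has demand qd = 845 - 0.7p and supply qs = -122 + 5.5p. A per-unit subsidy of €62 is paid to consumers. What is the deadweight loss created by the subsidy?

Pre-subsidy: 845 - 0.7p = -122 + 5.5p gives p* = 4835/31, q* = 45621/62.
With the rebate, buyers effectively pay pb = ps − 62, where ps is the price sellers receive.
Demand in terms of ps becomes qd = 845 − 0.7(ps − 62) = 888.4 - 0.7ps. Setting this equal to supply: 888.4 - 0.7ps = -122 + 5.5ps, so ps = 5052/31.
Buyers pay pb = 5052/31 − 62 = 3130/31; q' = -122 + 5.5·(5052/31) = 24004/31.
The subsidy expands output by 24004/31 − 45621/62 = 38.5 past the efficient level; on those units the gap between marginal cost and willingness to pay runs from 0 up to 62.
DWL = ½ × 62 × 38.5 = 1193.5.

Deadweight loss = €1193.5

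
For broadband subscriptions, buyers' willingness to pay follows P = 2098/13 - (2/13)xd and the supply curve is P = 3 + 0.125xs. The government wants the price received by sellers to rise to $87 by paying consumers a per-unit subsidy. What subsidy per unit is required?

Required subsidy s = $29 per unit

At a seller price of 87, quantity supplied is -24 + 8·87 = 672.
Buyers absorb 672 only when they pay Pb = 2098/13 − (2/13)·672 = 58.
s = Ps − Pb = 87 − 58 = 29.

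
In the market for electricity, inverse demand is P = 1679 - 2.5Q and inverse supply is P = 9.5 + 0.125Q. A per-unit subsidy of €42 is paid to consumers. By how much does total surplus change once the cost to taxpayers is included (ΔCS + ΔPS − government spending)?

Net change in total surplus = -€336

Pre-subsidy: 1679 - 2.5Q = 9.5 + 0.125Q gives Q* = 636 and P* = 89.
With the rebate, buyers effectively pay Pb = Ps − 42, where Ps is the price sellers receive.
On the curves, Pb = 1679 - 2.5Q and Ps = 9.5 + 0.125Q; the wedge Ps − Pb = 42 gives 9.5 + 0.125Q − (1679 - 2.5Q) = 42, so Q' = 652.
Then Pb = 1679 − 2.5·652 = 49 and Ps = 9.5 + 0.125·652 = 91.
ΔCS = ½(636 + 652)(89 − 49) = 25760; ΔPS = ½(636 + 652)(91 − 89) = 1288.
Government spending = 42 × 652 = 27384.
Net change = 25760 + 1288 − 27384 = -336. The loss equals the DWL triangle ½·42·16.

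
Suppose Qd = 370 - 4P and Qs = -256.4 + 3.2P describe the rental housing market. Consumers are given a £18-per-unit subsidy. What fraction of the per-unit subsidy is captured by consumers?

Consumer share = 4/9

Pre-subsidy: 370 - 4P = -256.4 + 3.2P gives P* = 87, Q* = 22.
With the rebate, buyers effectively pay Pb = Ps − 18, where Ps is the price sellers receive.
Demand in terms of Ps becomes Qd = 370 − 4(Ps − 18) = 442 - 4Ps. Setting this equal to supply: 442 - 4Ps = -256.4 + 3.2Ps, so Ps = 97.
Buyers pay Pb = 97 − 18 = 79; Q' = -256.4 + 3.2·97 = 54.
Buyers' price falls by P* − Pb = 87 − 79 = 8; sellers' price rises by Ps − P* = 97 − 87 = 10.
So consumers capture 8/18 = 4/9 of each unit of subsidy.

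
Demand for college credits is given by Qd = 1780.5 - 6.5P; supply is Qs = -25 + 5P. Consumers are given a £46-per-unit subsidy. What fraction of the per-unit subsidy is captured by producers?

Producer share = 13/23

Pre-subsidy: 1780.5 - 6.5P = -25 + 5P gives P* = 157, Q* = 760.
With the rebate, buyers effectively pay Pb = Ps − 46, where Ps is the price sellers receive.
Demand in terms of Ps becomes Qd = 1780.5 − 6.5(Ps − 46) = 2079.5 - 6.5Ps. Setting this equal to supply: 2079.5 - 6.5Ps = -25 + 5Ps, so Ps = 183.
Buyers pay Pb = 183 − 46 = 137; Q' = -25 + 5·183 = 890.
Buyers' price falls by P* − Pb = 157 − 137 = 20; sellers' price rises by Ps − P* = 183 − 157 = 26.
So producers capture 26/46 = 13/23 of each unit of subsidy.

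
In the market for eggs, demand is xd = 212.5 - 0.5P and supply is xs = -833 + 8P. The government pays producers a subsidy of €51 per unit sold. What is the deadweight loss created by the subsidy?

Deadweight loss = €612

Pre-subsidy: 212.5 - 0.5P = -833 + 8P gives P* = 123, x* = 151.
With the subsidy, sellers receive Ps = Pb + 51 for each unit, where Pb is the price buyers pay.
Supply in terms of Pb becomes xs = -833 + 8(Pb + 51) = -425 + 8Pb. Setting this equal to demand: 212.5 - 0.5Pb = -425 + 8Pb, so Pb = 75.
Sellers receive Ps = 75 + 51 = 126; x' = 212.5 − 0.5·75 = 175.
The subsidy expands output by 175 − 151 = 24 past the efficient level; on those units the gap between marginal cost and willingness to pay runs from 0 up to 51.
DWL = ½ × 51 × 24 = 612.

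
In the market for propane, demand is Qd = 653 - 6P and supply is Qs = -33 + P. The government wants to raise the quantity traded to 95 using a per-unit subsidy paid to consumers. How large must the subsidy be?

At Q = 95, invert demand for the buyer price: Pb = (653 − 95)/6 = 93; invert supply for the seller price: Ps = (95 − (-33))/1 = 128.
The subsidy must fill the gap: s = Ps − Pb = 128 − 93 = 35.

Required subsidy s = 35 per unit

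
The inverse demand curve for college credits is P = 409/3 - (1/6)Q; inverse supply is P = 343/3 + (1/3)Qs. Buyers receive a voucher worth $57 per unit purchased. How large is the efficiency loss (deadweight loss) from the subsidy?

Pre-subsidy: 409/3 - (1/6)Q = 343/3 + (1/3)Q gives Q* = 44 and P* = 129.
With the rebate, buyers effectively pay Pb = Ps − 57, where Ps is the price sellers receive.
On the curves, Pb = 409/3 - (1/6)Q and Ps = 343/3 + (1/3)Q; the wedge Ps − Pb = 57 gives 343/3 + (1/3)Q − (409/3 - (1/6)Q) = 57, so Q' = 158.
Then Pb = 409/3 − (1/6)·158 = 110 and Ps = 343/3 + (1/3)·158 = 167.
The subsidy expands output by 158 − 44 = 114 past the efficient level; on those units the gap between marginal cost and willingness to pay runs from 0 up to 57.
DWL = ½ × 57 × 114 = 3249.

Deadweight loss = $3249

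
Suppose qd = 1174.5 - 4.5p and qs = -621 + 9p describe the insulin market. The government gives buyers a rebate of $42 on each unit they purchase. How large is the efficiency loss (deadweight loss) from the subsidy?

Pre-subsidy: 1174.5 - 4.5p = -621 + 9p gives p* = 133, q* = 576.
With the rebate, buyers effectively pay pb = ps − 42, where ps is the price sellers receive.
Demand in terms of ps becomes qd = 1174.5 − 4.5(ps − 42) = 1363.5 - 4.5ps. Setting this equal to supply: 1363.5 - 4.5ps = -621 + 9ps, so ps = 147.
Buyers pay pb = 147 − 42 = 105; q' = -621 + 9·147 = 702.
The subsidy expands output by 702 − 576 = 126 past the efficient level; on those units the gap between marginal cost and willingness to pay runs from 0 up to 42.
DWL = ½ × 42 × 126 = 2646.

Deadweight loss = $2646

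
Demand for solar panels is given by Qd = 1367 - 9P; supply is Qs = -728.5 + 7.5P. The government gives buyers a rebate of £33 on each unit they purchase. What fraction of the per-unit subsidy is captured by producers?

Pre-subsidy: 1367 - 9P = -728.5 + 7.5P gives P* = 127, Q* = 224.
With the rebate, buyers effectively pay Pb = Ps − 33, where Ps is the price sellers receive.
Demand in terms of Ps becomes Qd = 1367 − 9(Ps − 33) = 1664 - 9Ps. Setting this equal to supply: 1664 - 9Ps = -728.5 + 7.5Ps, so Ps = 145.
Buyers pay Pb = 145 − 33 = 112; Q' = -728.5 + 7.5·145 = 359.
Buyers' price falls by P* − Pb = 127 − 112 = 15; sellers' price rises by Ps − P* = 145 − 127 = 18.
So producers capture 18/33 = 6/11 of each unit of subsidy.

Producer share = 6/11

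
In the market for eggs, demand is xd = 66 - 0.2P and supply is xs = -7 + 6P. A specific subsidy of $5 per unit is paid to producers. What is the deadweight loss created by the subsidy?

Pre-subsidy: 66 - 0.2P = -7 + 6P gives P* = 365/31, x* = 1973/31.
With the subsidy, sellers receive Ps = Pb + 5 for each unit, where Pb is the price buyers pay.
Supply in terms of Pb becomes xs = -7 + 6(Pb + 5) = 23 + 6Pb. Setting this equal to demand: 66 - 0.2Pb = 23 + 6Pb, so Pb = 215/31.
Sellers receive Ps = 215/31 + 5 = 370/31; x' = 66 − 0.2·(215/31) = 2003/31.
The subsidy expands output by 2003/31 − 1973/31 = 30/31 past the efficient level; on those units the gap between marginal cost and willingness to pay runs from 0 up to 5.
DWL = ½ × 5 × 30/31 = 75/31.

Deadweight loss = 75/31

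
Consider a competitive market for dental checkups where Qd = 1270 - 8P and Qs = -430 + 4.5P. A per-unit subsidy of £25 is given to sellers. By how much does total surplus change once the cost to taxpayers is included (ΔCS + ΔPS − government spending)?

Net change in total surplus = -£900

Pre-subsidy: 1270 - 8P = -430 + 4.5P gives P* = 136, Q* = 182.
With the subsidy, sellers receive Ps = Pb + 25 for each unit, where Pb is the price buyers pay.
Supply in terms of Pb becomes Qs = -430 + 4.5(Pb + 25) = -317.5 + 4.5Pb. Setting this equal to demand: 1270 - 8Pb = -317.5 + 4.5Pb, so Pb = 127.
Sellers receive Ps = 127 + 25 = 152; Q' = 1270 − 8·127 = 254.
ΔCS = ½(182 + 254)(136 − 127) = 1962; ΔPS = ½(182 + 254)(152 − 136) = 3488.
Government spending = 25 × 254 = 6350.
Net change = 1962 + 3488 − 6350 = -900. The loss equals the DWL triangle ½·25·72.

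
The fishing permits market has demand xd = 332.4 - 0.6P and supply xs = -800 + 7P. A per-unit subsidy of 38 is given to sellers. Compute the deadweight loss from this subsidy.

Deadweight loss = 399

Pre-subsidy: 332.4 - 0.6P = -800 + 7P gives P* = 149, x* = 243.
With the subsidy, sellers receive Ps = Pb + 38 for each unit, where Pb is the price buyers pay.
Supply in terms of Pb becomes xs = -800 + 7(Pb + 38) = -534 + 7Pb. Setting this equal to demand: 332.4 - 0.6Pb = -534 + 7Pb, so Pb = 114.
Sellers receive Ps = 114 + 38 = 152; x' = 332.4 − 0.6·114 = 264.
The subsidy expands output by 264 − 243 = 21 past the efficient level; on those units the gap between marginal cost and willingness to pay runs from 0 up to 38.
DWL = ½ × 38 × 21 = 399.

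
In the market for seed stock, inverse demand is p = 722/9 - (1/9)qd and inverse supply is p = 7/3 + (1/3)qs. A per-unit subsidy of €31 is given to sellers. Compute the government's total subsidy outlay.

Pre-subsidy: 722/9 - (1/9)q = 7/3 + (1/3)q gives q* = 175.25 and p* = 60.75.
With the subsidy, sellers receive ps = pb + 31 for each unit, where pb is the price buyers pay.
On the curves, pb = 722/9 - (1/9)q and ps = 7/3 + (1/3)q; the wedge ps − pb = 31 gives 7/3 + (1/3)q − (722/9 - (1/9)q) = 31, so q' = 245.
Then pb = 722/9 − (1/9)·245 = 53 and ps = 7/3 + (1/3)·245 = 84.
Government outlay = subsidy × quantity = 31 × 245 = 7595.

Government cost = €7595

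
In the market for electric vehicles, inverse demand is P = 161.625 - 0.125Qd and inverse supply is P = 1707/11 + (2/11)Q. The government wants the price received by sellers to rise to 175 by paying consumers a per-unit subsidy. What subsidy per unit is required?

At a seller price of 175, quantity supplied is -853.5 + 5.5·175 = 109.
Buyers absorb 109 only when they pay Pb = 161.625 − 0.125·109 = 148.
s = Ps − Pb = 175 − 148 = 27.

Required subsidy s = 27 per unit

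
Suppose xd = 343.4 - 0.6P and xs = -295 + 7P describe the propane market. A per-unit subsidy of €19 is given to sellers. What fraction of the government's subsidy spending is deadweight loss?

DWL / government spending = 21/1214

Pre-subsidy: 343.4 - 0.6P = -295 + 7P gives P* = 84, x* = 293.
With the subsidy, sellers receive Ps = Pb + 19 for each unit, where Pb is the price buyers pay.
Supply in terms of Pb becomes xs = -295 + 7(Pb + 19) = -162 + 7Pb. Setting this equal to demand: 343.4 - 0.6Pb = -162 + 7Pb, so Pb = 66.5.
Sellers receive Ps = 66.5 + 19 = 85.5; x' = 343.4 − 0.6·66.5 = 303.5.
ΔCS = ½(293 + 303.5)(84 − 66.5) = 5219.375; ΔPS = ½(293 + 303.5)(85.5 − 84) = 447.375.
Government spending = 19 × 303.5 = 5766.5.
DWL = ½ × 19 × (303.5 − 293) = 99.75; fraction = 99.75 / 5766.5 = 21/1214.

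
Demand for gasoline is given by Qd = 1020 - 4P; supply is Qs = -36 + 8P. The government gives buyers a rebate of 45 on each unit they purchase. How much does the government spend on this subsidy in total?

Government cost = 35460

Pre-subsidy: 1020 - 4P = -36 + 8P gives P* = 88, Q* = 668.
With the rebate, buyers effectively pay Pb = Ps − 45, where Ps is the price sellers receive.
Demand in terms of Ps becomes Qd = 1020 − 4(Ps − 45) = 1200 - 4Ps. Setting this equal to supply: 1200 - 4Ps = -36 + 8Ps, so Ps = 103.
Buyers pay Pb = 103 − 45 = 58; Q' = -36 + 8·103 = 788.
Government outlay = subsidy × quantity = 45 × 788 = 35460.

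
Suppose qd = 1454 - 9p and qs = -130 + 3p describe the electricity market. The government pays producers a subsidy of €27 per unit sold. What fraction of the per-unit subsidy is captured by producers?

Pre-subsidy: 1454 - 9p = -130 + 3p gives p* = 132, q* = 266.
With the subsidy, sellers receive ps = pb + 27 for each unit, where pb is the price buyers pay.
Supply in terms of pb becomes qs = -130 + 3(pb + 27) = -49 + 3pb. Setting this equal to demand: 1454 - 9pb = -49 + 3pb, so pb = 125.25.
Sellers receive ps = 125.25 + 27 = 152.25; q' = 1454 − 9·125.25 = 326.75.
Buyers' price falls by p* − pb = 132 − 125.25 = 6.75; sellers' price rises by ps − p* = 152.25 − 132 = 20.25.
So producers capture 20.25/27 = 0.75 of each unit of subsidy.

Producer share = 0.75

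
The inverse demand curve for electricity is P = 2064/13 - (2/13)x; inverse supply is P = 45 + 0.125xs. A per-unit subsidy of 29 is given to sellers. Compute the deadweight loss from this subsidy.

Deadweight loss = 1508

Pre-subsidy: 2064/13 - (2/13)x = 45 + 0.125x gives x* = 408 and P* = 96.
With the subsidy, sellers receive Ps = Pb + 29 for each unit, where Pb is the price buyers pay.
On the curves, Pb = 2064/13 - (2/13)x and Ps = 45 + 0.125x; the wedge Ps − Pb = 29 gives 45 + 0.125x − (2064/13 - (2/13)x) = 29, so x' = 512.
Then Pb = 2064/13 − (2/13)·512 = 80 and Ps = 45 + 0.125·512 = 109.
The subsidy expands output by 512 − 408 = 104 past the efficient level; on those units the gap between marginal cost and willingness to pay runs from 0 up to 29.
DWL = ½ × 29 × 104 = 1508.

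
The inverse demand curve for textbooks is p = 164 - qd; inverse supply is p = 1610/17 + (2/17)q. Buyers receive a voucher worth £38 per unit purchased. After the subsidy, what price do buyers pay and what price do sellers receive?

Pre-subsidy: 164 - q = 1610/17 + (2/17)q gives q* = 62 and p* = 102.
With the rebate, buyers effectively pay pb = ps − 38, where ps is the price sellers receive.
On the curves, pb = 164 - q and ps = 1610/17 + (2/17)q; the wedge ps − pb = 38 gives 1610/17 + (2/17)q − (164 - q) = 38, so q' = 96.
Then pb = 164 − 1·96 = 68 and ps = 1610/17 + (2/17)·96 = 106.

Buyers pay £68; sellers receive £106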